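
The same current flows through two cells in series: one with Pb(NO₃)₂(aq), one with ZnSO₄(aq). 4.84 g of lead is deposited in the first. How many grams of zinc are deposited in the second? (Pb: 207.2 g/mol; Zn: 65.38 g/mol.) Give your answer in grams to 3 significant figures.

n(Pb) = 4.84 / 207.2 = 0.02336 mol
Pb²⁺ + 2e⁻ → Pb, so n(e⁻) = 2 × 0.02336 = 0.04672 mol
In series, the same 0.04672 mol of electrons flows through the second cell.
Zn²⁺ + 2e⁻ → Zn, so n(Zn) = 0.04672 / 2 = 0.02336 mol
m(Zn) = 0.02336 × 65.38 = 1.53 g

1.53 g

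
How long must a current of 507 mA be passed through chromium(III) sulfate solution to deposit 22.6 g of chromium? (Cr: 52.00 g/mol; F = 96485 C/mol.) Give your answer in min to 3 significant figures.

n(Cr) = 22.6 / 52.00 = 0.4346 mol
Cr³⁺ + 3e⁻ → Cr, so n(e⁻) = 3 × 0.4346 = 1.304 mol
Q = 1.304 × 96485 = 1.258×10^5 C
t = Q / I = 1.258×10^5 / 0.507 = 2.481×10^5 s = 4140 min

4140 min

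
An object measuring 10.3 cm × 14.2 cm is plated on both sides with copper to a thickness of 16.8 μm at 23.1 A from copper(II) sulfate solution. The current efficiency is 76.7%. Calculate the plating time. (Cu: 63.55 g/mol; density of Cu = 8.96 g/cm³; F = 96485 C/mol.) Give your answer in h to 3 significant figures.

Plated area = 2 × 10.3 × 14.2 = 292.5 cm²
Volume = 292.5 × 16.8×10⁻⁴ cm = 0.4914 cm³
m(Cu) = 0.4914 × 8.96 = 4.403 g
n(Cu) = 4.403 / 63.55 = 0.06928 mol; n(e⁻) = 2 × 0.06928 = 0.1386 mol
Q = 0.1386 × 96485 / 0.767 = 17440 C
t = 17440 / 23.1 = 755.0 s = 0.210 h

0.210 h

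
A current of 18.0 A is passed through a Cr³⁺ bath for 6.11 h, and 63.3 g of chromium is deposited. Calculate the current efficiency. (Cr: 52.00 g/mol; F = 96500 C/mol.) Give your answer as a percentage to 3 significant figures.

Q = 18.0 × 21996 = 3.959×10^5 C
n(e⁻) = 3.959×10^5 / 96500 = 4.103 mol
Cr³⁺ + 3e⁻ → Cr, so theoretical n(Cr) = 1.368 mol → 71.14 g
Efficiency = 63.3 / 71.14 = 0.8898 = 89.0%

89.0%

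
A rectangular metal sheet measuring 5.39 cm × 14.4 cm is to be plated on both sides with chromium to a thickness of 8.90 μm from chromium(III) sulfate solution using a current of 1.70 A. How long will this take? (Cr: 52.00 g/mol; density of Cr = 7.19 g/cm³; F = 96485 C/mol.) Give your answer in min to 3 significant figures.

Plated area = 2 × 5.39 × 14.4 = 155.2 cm²
Volume = 155.2 × 8.90×10⁻⁴ cm = 0.1381 cm³
m(Cr) = 0.1381 × 7.19 = 0.9929 g
n(Cr) = 0.9929 / 52.00 = 0.01909 mol; n(e⁻) = 3 × 0.01909 = 0.05727 mol
Q = 0.05727 × 96485 = 5526 C
t = 5526 / 1.70 = 3251 s = 54.2 min

54.2 min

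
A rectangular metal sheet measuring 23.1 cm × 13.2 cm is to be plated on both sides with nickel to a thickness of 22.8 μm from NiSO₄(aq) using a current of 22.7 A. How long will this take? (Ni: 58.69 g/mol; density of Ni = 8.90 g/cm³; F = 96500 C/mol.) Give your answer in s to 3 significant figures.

Plated area = 2 × 23.1 × 13.2 = 609.8 cm²
Volume = 609.8 × 22.8×10⁻⁴ cm = 1.390 cm³
m(Ni) = 1.390 × 8.90 = 12.37 g
n(Ni) = 12.37 / 58.69 = 0.2108 mol; n(e⁻) = 2 × 0.2108 = 0.4216 mol
Q = 0.4216 × 96500 = 40680 C
t = 40680 / 22.7 = 1792 s

1790 s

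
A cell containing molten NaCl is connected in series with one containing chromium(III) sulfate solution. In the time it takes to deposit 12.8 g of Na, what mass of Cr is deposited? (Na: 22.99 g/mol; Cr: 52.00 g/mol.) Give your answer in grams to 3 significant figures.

9.65 g

n(Na) = 12.8 / 22.99 = 0.5568 mol
Na⁺ + e⁻ → Na, so n(e⁻) = 0.5568 mol
The cells are in series, so the same charge (and hence the same n(e⁻) = 0.5568 mol) passes through both.
Cr³⁺ + 3e⁻ → Cr, so n(Cr) = 0.5568 / 3 = 0.1856 mol
m(Cr) = 0.1856 × 52.00 = 9.65 g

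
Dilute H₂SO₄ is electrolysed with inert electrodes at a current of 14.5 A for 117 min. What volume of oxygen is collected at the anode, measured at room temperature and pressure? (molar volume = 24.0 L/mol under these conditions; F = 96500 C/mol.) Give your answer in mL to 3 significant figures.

Q = It = 14.5 × 7020 = 1.018×10^5 C
n(e⁻) = Q/F = 1.018×10^5/96500 = 1.055 mol
2H₂O → O₂ + 4H⁺ + 4e⁻, so n(O₂) = 1.055 / 4 = 0.2638 mol
V = 0.2638 × 24.0 = 6.331 L
= 6330 mL

6330 mL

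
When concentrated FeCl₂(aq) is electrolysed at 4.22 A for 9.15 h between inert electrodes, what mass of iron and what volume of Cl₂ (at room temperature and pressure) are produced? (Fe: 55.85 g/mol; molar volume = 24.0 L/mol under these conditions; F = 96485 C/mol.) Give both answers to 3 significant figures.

Q = 4.22 × 32940 = 1.390×10^5 C; n(e⁻) = 1.390×10^5 / 96485 = 1.441 mol
Cathode: Fe²⁺ + 2e⁻ → Fe → n(Fe) = 1.441/2 = 0.7205 mol → 40.2 g
Anode: 2Cl⁻ → Cl₂ + 2e⁻ → n(Cl₂) = 1.441/2 = 0.7205 mol → 17.3 L

40.2 g Fe; 17.3 L Cl₂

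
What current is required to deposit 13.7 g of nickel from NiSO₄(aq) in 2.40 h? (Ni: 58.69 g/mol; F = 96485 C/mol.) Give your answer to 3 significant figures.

5.21 A

n(Ni) = 13.7 / 58.69 = 0.2334 mol
Ni²⁺ + 2e⁻ → Ni, so n(e⁻) = 2 × 0.2334 = 0.4668 mol
Q = 0.4668 × 96485 = 45040 C
I = Q / t = 45040 / 8640 s = 5.21 A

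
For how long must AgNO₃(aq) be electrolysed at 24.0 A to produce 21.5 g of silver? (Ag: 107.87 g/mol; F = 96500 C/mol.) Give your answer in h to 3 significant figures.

n(Ag) = 21.5 / 107.87 = 0.1993 mol
Ag⁺ + e⁻ → Ag, so n(e⁻) = 0.1993 mol
Q = 0.1993 × 96500 = 19230 C
t = Q / I = 19230 / 24.0 = 801.3 s = 0.223 h

0.223 h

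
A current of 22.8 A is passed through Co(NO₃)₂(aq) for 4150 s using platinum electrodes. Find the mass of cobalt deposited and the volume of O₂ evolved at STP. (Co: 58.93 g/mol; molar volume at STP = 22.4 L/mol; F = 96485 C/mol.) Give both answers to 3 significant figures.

Q = 22.8 × 4150 = 94620 C; n(e⁻) = 94620 / 96485 = 0.9807 mol
Cathode: Co²⁺ + 2e⁻ → Co → n(Co) = 0.9807/2 = 0.4904 mol → 28.9 g
Anode: 2H₂O → O₂ + 4H⁺ + 4e⁻ → n(O₂) = 0.9807/4 = 0.2452 mol → 5.49 L

28.9 g Co; 5.49 L O₂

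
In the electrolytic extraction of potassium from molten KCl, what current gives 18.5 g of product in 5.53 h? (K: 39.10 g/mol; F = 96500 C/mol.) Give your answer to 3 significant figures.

n(K) = 18.5 / 39.10 = 0.4731 mol
K⁺ + e⁻ → K, so n(e⁻) = 0.4731 mol
Q = 0.4731 × 96500 = 45650 C
I = Q / t = 45650 / 19908 s = 2.29 A

2.29 A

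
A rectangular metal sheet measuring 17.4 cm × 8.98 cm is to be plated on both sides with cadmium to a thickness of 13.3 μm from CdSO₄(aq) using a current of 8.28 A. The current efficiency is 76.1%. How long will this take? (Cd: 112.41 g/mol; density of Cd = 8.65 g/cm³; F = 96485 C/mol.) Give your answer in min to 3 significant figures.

Plated area = 2 × 17.4 × 8.98 = 312.5 cm²
Volume = 312.5 × 13.3×10⁻⁴ cm = 0.4156 cm³
m(Cd) = 0.4156 × 8.65 = 3.595 g
n(Cd) = 3.595 / 112.41 = 0.03198 mol; n(e⁻) = 2 × 0.03198 = 0.06396 mol
Q = 0.06396 × 96485 / 0.761 = 8109 C
t = 8109 / 8.28 = 979.3 s = 16.3 min

16.3 min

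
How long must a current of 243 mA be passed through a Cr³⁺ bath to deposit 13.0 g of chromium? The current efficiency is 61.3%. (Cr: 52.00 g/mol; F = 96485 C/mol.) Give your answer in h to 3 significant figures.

135 h

n(Cr) = 13.0 / 52.00 = 0.2500 mol
Cr³⁺ + 3e⁻ → Cr, so n(e⁻) = 3 × 0.2500 = 0.7500 mol
Q = 0.7500 × 96485 / 0.613 = 1.180×10^5 C
t = Q / I = 1.180×10^5 / 0.243 = 4.856×10^5 s = 135 h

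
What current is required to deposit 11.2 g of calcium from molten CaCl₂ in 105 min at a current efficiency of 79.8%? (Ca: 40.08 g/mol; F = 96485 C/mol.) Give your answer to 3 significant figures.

n(Ca) = 11.2 / 40.08 = 0.2794 mol
Ca²⁺ + 2e⁻ → Ca, so n(e⁻) = 2 × 0.2794 = 0.5588 mol
Q = 0.5588 × 96485 / 0.798 = 67560 C
I = Q / t = 67560 / 6300 s = 10.7 A

10.7 A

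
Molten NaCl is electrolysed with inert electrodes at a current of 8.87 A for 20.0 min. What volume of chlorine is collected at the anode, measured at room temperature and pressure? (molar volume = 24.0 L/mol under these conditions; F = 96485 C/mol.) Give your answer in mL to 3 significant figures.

1320 mL

Charge passed = 8.87 × 1200 = 10640 C
n(e⁻) = 10640 / 96485 = 0.1103 mol
2Cl⁻ → Cl₂ + 2e⁻, so n(Cl₂) = 0.1103 / 2 = 0.05515 mol
V = 0.05515 × 24.0 = 1.324 L
= 1320 mL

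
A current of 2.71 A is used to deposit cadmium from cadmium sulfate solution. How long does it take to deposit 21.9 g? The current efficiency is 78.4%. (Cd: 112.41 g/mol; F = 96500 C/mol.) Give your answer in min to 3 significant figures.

n(Cd) = 21.9 / 112.41 = 0.1948 mol
Cd²⁺ + 2e⁻ → Cd, so n(e⁻) = 2 × 0.1948 = 0.3896 mol
Q = 0.3896 × 96500 / 0.784 = 47950 C
t = Q / I = 47950 / 2.71 = 17690 s = 295 min

295 min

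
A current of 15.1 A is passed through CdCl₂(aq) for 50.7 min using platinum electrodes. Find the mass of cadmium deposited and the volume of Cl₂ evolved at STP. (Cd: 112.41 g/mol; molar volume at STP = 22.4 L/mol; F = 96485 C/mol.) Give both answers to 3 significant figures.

Q = 15.1 × 3042 = 45930 C; n(e⁻) = 45930 / 96485 = 0.4760 mol
Cathode: Cd²⁺ + 2e⁻ → Cd → n(Cd) = 0.4760/2 = 0.2380 mol → 26.8 g
Anode: 2Cl⁻ → Cl₂ + 2e⁻ → n(Cl₂) = 0.4760/2 = 0.2380 mol → 5.33 L

26.8 g Cd; 5.33 L Cl₂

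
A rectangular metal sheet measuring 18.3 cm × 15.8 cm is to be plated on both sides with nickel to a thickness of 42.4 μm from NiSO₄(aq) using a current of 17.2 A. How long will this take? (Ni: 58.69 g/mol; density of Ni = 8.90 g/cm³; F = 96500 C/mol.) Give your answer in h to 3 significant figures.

1.16 h

Plated area = 2 × 18.3 × 15.8 = 578.3 cm²
Volume = 578.3 × 42.4×10⁻⁴ cm = 2.452 cm³
m(Ni) = 2.452 × 8.90 = 21.82 g
n(Ni) = 21.82 / 58.69 = 0.3718 mol; n(e⁻) = 2 × 0.3718 = 0.7436 mol
Q = 0.7436 × 96500 = 71760 C
t = 71760 / 17.2 = 4172 s = 1.16 h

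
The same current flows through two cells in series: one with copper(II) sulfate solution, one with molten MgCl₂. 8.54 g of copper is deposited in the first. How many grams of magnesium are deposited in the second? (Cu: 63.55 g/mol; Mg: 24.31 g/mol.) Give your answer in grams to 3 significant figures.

n(Cu) = 8.54 / 63.55 = 0.1344 mol
Cu²⁺ + 2e⁻ → Cu, so n(e⁻) = 2 × 0.1344 = 0.2688 mol
Same current for the same time ⇒ same n(e⁻) = 0.2688 mol in both cells.
Mg²⁺ + 2e⁻ → Mg, so n(Mg) = 0.2688 / 2 = 0.1344 mol
m(Mg) = 0.1344 × 24.31 = 3.27 g

3.27 g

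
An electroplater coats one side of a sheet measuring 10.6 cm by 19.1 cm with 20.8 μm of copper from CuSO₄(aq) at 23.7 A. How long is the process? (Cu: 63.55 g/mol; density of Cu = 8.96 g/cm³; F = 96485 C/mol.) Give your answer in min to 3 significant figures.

8.06 min

Plated area = 10.6 × 19.1 = 202.5 cm²
Volume = 202.5 × 20.8×10⁻⁴ cm = 0.4212 cm³
m(Cu) = 0.4212 × 8.96 = 3.774 g
n(Cu) = 3.774 / 63.55 = 0.05939 mol; n(e⁻) = 2 × 0.05939 = 0.1188 mol
Q = 0.1188 × 96485 = 11460 C
t = 11460 / 23.7 = 483.5 s = 8.06 min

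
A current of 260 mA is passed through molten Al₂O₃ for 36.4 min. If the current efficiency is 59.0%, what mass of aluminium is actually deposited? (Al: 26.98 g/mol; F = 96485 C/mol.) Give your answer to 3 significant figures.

Q = 0.260 × 2184 = 567.8 C
n(e⁻) = 567.8 / 96485 = 0.005885 mol
Al³⁺ + 3e⁻ → Al, so theoretical m(Al) = 0.001962 × 26.98 = 0.05293 g
Actual mass = 59.0% × 0.05293 = 0.0312 g

0.0312 g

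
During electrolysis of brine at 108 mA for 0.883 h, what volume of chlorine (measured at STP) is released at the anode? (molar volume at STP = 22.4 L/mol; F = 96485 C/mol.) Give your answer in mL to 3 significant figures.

39.9 mL

Charge passed = 0.108 × 3178.8 = 343.3 C
Moles of electrons = 343.3 / 96485 = 0.003558 mol
2Cl⁻ → Cl₂ + 2e⁻, so n(Cl₂) = 0.003558 / 2 = 0.001779 mol
V = 0.001779 × 22.4 = 0.03985 L
= 39.9 mL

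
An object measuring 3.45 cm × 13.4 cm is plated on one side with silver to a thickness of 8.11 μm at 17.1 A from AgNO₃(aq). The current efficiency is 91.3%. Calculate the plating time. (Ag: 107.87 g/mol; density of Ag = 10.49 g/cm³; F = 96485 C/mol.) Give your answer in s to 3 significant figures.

Plated area = 3.45 × 13.4 = 46.23 cm²
Volume = 46.23 × 8.11×10⁻⁴ cm = 0.03749 cm³
m(Ag) = 0.03749 × 10.49 = 0.3933 g
n(Ag) = 0.3933 / 107.87 = 0.003646 mol; n(e⁻) = 0.003646 mol
Q = 0.003646 × 96485 / 0.913 = 385.3 C
t = 385.3 / 17.1 = 22.53 s

22.5 s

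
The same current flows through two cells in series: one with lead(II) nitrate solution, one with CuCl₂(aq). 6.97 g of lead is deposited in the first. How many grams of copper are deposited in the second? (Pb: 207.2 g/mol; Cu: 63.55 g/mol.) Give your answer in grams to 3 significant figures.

n(Pb) = 6.97 / 207.2 = 0.03364 mol
Pb²⁺ + 2e⁻ → Pb, so n(e⁻) = 2 × 0.03364 = 0.06728 mol
The cells are in series, so the same charge (and hence the same n(e⁻) = 0.06728 mol) passes through both.
Cu²⁺ + 2e⁻ → Cu, so n(Cu) = 0.06728 / 2 = 0.03364 mol
m(Cu) = 0.03364 × 63.55 = 2.14 g

2.14 g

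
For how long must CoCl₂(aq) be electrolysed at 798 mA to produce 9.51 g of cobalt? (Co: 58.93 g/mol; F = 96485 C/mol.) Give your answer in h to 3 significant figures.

10.8 h

n(Co) = 9.51 / 58.93 = 0.1614 mol
Co²⁺ + 2e⁻ → Co, so n(e⁻) = 2 × 0.1614 = 0.3228 mol
Q = 0.3228 × 96485 = 31150 C
t = Q / I = 31150 / 0.798 = 39040 s = 10.8 h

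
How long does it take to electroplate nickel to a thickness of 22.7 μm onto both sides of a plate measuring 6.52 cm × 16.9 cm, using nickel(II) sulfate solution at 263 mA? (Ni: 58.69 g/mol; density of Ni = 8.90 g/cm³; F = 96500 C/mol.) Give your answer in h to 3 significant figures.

15.5 h

Plated area = 2 × 6.52 × 16.9 = 220.4 cm²
Volume = 220.4 × 22.7×10⁻⁴ cm = 0.5003 cm³
m(Ni) = 0.5003 × 8.90 = 4.453 g
n(Ni) = 4.453 / 58.69 = 0.07587 mol; n(e⁻) = 2 × 0.07587 = 0.1517 mol
Q = 0.1517 × 96500 = 14640 C
t = 14640 / 0.263 = 55670 s = 15.5 h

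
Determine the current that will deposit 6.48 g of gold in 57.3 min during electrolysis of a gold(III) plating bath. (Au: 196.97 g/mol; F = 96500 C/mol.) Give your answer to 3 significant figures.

2.77 A

n(Au) = 6.48 / 196.97 = 0.03290 mol
Au³⁺ + 3e⁻ → Au, so n(e⁻) = 3 × 0.03290 = 0.09870 mol
Q = 0.09870 × 96500 = 9525 C
I = Q / t = 9525 / 3438 s = 2.77 A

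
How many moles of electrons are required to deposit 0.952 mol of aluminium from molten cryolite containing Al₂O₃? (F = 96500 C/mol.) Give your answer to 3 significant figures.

Al³⁺ + 3e⁻ → Al, so n(e⁻) = 3 × 0.952 = 2.856 mol

2.86 mol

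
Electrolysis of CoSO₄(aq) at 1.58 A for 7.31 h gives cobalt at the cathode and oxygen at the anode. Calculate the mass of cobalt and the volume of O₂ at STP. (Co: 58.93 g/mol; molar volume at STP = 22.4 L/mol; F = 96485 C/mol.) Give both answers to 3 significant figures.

12.7 g Co; 2.41 L O₂

Q = 1.58 × 26316 = 41580 C; n(e⁻) = 41580 / 96485 = 0.4309 mol
Cathode: Co²⁺ + 2e⁻ → Co → n(Co) = 0.4309/2 = 0.2155 mol → 12.7 g
Anode: 2H₂O → O₂ + 4H⁺ + 4e⁻ → n(O₂) = 0.4309/4 = 0.1077 mol → 2.41 L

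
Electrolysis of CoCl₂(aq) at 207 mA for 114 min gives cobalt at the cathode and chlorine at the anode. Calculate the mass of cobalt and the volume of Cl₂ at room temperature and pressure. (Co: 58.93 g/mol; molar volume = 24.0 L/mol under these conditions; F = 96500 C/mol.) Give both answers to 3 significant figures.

0.432 g Co; 0.176 L Cl₂

Q = 0.207 × 6840 = 1416 C; n(e⁻) = 1416 / 96500 = 0.01467 mol
Cathode: Co²⁺ + 2e⁻ → Co → n(Co) = 0.01467/2 = 0.007335 mol → 0.432 g
Anode: 2Cl⁻ → Cl₂ + 2e⁻ → n(Cl₂) = 0.01467/2 = 0.007335 mol → 0.176 L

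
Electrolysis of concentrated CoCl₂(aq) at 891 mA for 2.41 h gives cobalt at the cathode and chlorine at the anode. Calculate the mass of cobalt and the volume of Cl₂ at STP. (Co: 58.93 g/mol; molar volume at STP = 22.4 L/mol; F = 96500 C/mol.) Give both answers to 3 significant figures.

2.36 g Co; 0.897 L Cl₂

Q = 0.891 × 8676 = 7730 C; n(e⁻) = 7730 / 96500 = 0.08010 mol
Cathode: Co²⁺ + 2e⁻ → Co → n(Co) = 0.08010/2 = 0.04005 mol → 2.36 g
Anode: 2Cl⁻ → Cl₂ + 2e⁻ → n(Cl₂) = 0.08010/2 = 0.04005 mol → 0.897 L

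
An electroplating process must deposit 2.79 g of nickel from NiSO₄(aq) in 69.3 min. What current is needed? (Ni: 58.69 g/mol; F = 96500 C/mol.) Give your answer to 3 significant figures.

2.21 A

n(Ni) = 2.79 / 58.69 = 0.04754 mol
Ni²⁺ + 2e⁻ → Ni, so n(e⁻) = 2 × 0.04754 = 0.09508 mol
Q = 0.09508 × 96500 = 9175 C
I = Q / t = 9175 / 4158 s = 2.21 A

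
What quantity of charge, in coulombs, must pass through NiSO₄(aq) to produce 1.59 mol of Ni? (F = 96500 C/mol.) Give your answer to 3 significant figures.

Ni²⁺ + 2e⁻ → Ni, so n(e⁻) = 2 × 1.59 = 3.180 mol
Q = 3.180 × 96500 = 3.069×10^5 C

3.07×10^5 C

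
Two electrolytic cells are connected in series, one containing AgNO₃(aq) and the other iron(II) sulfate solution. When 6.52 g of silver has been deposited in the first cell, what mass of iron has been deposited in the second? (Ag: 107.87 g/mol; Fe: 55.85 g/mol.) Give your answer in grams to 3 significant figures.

n(Ag) = 6.52 / 107.87 = 0.06044 mol
Ag⁺ + e⁻ → Ag, so n(e⁻) = 0.06044 mol
The cells are in series, so the same charge (and hence the same n(e⁻) = 0.06044 mol) passes through both.
Fe²⁺ + 2e⁻ → Fe, so n(Fe) = 0.06044 / 2 = 0.03022 mol
m(Fe) = 0.03022 × 55.85 = 1.69 g

1.69 g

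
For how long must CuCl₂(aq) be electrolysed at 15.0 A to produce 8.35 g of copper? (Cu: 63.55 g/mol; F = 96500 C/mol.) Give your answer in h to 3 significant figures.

0.470 h

n(Cu) = 8.35 / 63.55 = 0.1314 mol
Cu²⁺ + 2e⁻ → Cu, so n(e⁻) = 2 × 0.1314 = 0.2628 mol
Q = 0.2628 × 96500 = 25360 C
t = Q / I = 25360 / 15.0 = 1691 s = 0.470 h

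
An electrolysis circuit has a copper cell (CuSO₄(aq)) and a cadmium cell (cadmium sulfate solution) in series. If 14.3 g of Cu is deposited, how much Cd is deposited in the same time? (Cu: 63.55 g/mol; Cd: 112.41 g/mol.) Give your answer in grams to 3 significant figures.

25.3 g

n(Cu) = 14.3 / 63.55 = 0.2250 mol
Cu²⁺ + 2e⁻ → Cu, so n(e⁻) = 2 × 0.2250 = 0.4500 mol
The cells are in series, so the same charge (and hence the same n(e⁻) = 0.4500 mol) passes through both.
Cd²⁺ + 2e⁻ → Cd, so n(Cd) = 0.4500 / 2 = 0.2250 mol
m(Cd) = 0.2250 × 112.41 = 25.3 g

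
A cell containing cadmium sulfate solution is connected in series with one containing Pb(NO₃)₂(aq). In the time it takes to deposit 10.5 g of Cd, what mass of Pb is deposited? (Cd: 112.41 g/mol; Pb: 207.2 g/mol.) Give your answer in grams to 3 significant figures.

19.4 g

n(Cd) = 10.5 / 112.41 = 0.09341 mol
Cd²⁺ + 2e⁻ → Cd, so n(e⁻) = 2 × 0.09341 = 0.1868 mol
The cells are in series, so the same charge (and hence the same n(e⁻) = 0.1868 mol) passes through both.
Pb²⁺ + 2e⁻ → Pb, so n(Pb) = 0.1868 / 2 = 0.09340 mol
m(Pb) = 0.09340 × 207.2 = 19.4 g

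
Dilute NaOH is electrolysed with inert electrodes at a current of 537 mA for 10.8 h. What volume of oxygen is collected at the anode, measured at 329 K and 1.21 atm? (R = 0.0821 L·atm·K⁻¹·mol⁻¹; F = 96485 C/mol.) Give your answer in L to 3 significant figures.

1.21 L

Q = 0.537 A × 38880 s = 20880 C
Moles of electrons = 20880 / 96485 = 0.2164 mol
2H₂O → O₂ + 4H⁺ + 4e⁻, so n(O₂) = 0.2164 / 4 = 0.05410 mol
V = nRT/P = 0.05410 × 0.0821 × 329 / 1.21 = 1.208 L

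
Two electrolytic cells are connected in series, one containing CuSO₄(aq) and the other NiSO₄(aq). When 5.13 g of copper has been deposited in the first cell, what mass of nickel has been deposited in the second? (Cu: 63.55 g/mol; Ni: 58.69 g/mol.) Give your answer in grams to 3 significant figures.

4.74 g

n(Cu) = 5.13 / 63.55 = 0.08072 mol
Cu²⁺ + 2e⁻ → Cu, so n(e⁻) = 2 × 0.08072 = 0.1614 mol
Since the cells are in series, n(e⁻) in the Ni cell is also 0.1614 mol.
Ni²⁺ + 2e⁻ → Ni, so n(Ni) = 0.1614 / 2 = 0.08070 mol
m(Ni) = 0.08070 × 58.69 = 4.74 g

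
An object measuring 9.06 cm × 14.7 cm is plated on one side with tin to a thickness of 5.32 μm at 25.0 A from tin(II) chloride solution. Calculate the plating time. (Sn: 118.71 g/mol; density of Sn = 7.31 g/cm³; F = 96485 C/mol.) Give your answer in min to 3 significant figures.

0.561 min

Plated area = 9.06 × 14.7 = 133.2 cm²
Volume = 133.2 × 5.32×10⁻⁴ cm = 0.07086 cm³
m(Sn) = 0.07086 × 7.31 = 0.5180 g
n(Sn) = 0.5180 / 118.71 = 0.004364 mol; n(e⁻) = 2 × 0.004364 = 0.008728 mol
Q = 0.008728 × 96485 = 842.1 C
t = 842.1 / 25.0 = 33.68 s = 0.561 min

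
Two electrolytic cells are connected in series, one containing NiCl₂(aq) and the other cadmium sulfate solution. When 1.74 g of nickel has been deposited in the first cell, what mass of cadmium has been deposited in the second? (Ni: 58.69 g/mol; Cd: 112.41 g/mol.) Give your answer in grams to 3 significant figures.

n(Ni) = 1.74 / 58.69 = 0.02965 mol
Ni²⁺ + 2e⁻ → Ni, so n(e⁻) = 2 × 0.02965 = 0.05930 mol
In series, the same 0.05930 mol of electrons flows through the second cell.
Cd²⁺ + 2e⁻ → Cd, so n(Cd) = 0.05930 / 2 = 0.02965 mol
m(Cd) = 0.02965 × 112.41 = 3.33 g

3.33 g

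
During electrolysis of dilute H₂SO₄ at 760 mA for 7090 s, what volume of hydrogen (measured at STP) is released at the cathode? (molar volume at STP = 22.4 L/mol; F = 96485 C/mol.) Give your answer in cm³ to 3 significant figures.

Charge passed = 0.760 × 7090 = 5388 C
Moles of electrons = 5388 / 96485 = 0.05584 mol
2H⁺ + 2e⁻ → H₂, so n(H₂) = 0.05584 / 2 = 0.02792 mol
V = 0.02792 × 22.4 = 0.6254 L
= 625 cm³

625 cm³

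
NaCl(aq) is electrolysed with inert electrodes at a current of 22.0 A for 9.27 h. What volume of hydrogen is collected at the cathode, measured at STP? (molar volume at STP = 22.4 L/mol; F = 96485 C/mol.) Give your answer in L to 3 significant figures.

Q = It = 22.0 × 33372 = 7.342×10^5 C
n(e⁻) = 7.342×10^5 / 96485 = 7.609 mol
2H⁺ + 2e⁻ → H₂, so n(H₂) = 7.609 / 2 = 3.805 mol
V = 3.805 × 22.4 = 85.23 L

85.2 L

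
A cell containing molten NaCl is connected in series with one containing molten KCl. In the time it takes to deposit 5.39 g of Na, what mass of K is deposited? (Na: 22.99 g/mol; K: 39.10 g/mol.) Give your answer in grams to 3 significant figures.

n(Na) = 5.39 / 22.99 = 0.2344 mol
Na⁺ + e⁻ → Na, so n(e⁻) = 0.2344 mol
The cells are in series, so the same charge (and hence the same n(e⁻) = 0.2344 mol) passes through both.
K⁺ + e⁻ → K, so n(K) = 0.2344 mol
m(K) = 0.2344 × 39.10 = 9.17 g

9.17 g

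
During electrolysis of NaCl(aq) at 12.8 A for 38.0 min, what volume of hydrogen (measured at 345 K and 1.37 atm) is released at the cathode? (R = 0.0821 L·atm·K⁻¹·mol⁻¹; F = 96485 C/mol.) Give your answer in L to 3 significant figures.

Q = It = 12.8 × 2280 = 29180 C
Moles of electrons = 29180 / 96485 = 0.3024 mol
2H⁺ + 2e⁻ → H₂, so n(H₂) = 0.3024 / 2 = 0.1512 mol
V = nRT/P = 0.1512 × 0.0821 × 345 / 1.37 = 3.126 L

3.13 L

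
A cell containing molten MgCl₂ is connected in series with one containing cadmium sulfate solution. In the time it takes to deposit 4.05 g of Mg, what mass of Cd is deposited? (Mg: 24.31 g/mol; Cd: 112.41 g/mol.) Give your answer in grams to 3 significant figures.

18.7 g

n(Mg) = 4.05 / 24.31 = 0.1666 mol
Mg²⁺ + 2e⁻ → Mg, so n(e⁻) = 2 × 0.1666 = 0.3332 mol
The cells are in series, so the same charge (and hence the same n(e⁻) = 0.3332 mol) passes through both.
Cd²⁺ + 2e⁻ → Cd, so n(Cd) = 0.3332 / 2 = 0.1666 mol
m(Cd) = 0.1666 × 112.41 = 18.7 g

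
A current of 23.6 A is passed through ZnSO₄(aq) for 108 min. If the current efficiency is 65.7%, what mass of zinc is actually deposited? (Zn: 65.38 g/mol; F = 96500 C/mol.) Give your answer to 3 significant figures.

34.0 g

Q = 23.6 × 6480 = 1.529×10^5 C
n(e⁻) = 1.529×10^5 / 96500 = 1.584 mol
Zn²⁺ + 2e⁻ → Zn, so theoretical m(Zn) = 0.7920 × 65.38 = 51.78 g
Actual mass = 65.7% × 51.78 = 34.0 g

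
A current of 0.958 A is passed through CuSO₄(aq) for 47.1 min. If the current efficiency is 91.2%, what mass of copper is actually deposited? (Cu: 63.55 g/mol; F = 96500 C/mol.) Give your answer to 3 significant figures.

0.813 g

Q = 0.958 × 2826 = 2707 C
n(e⁻) = 2707 / 96500 = 0.02805 mol
Cu²⁺ + 2e⁻ → Cu, so theoretical m(Cu) = 0.01403 × 63.55 = 0.8916 g
Actual mass = 91.2% × 0.8916 = 0.813 g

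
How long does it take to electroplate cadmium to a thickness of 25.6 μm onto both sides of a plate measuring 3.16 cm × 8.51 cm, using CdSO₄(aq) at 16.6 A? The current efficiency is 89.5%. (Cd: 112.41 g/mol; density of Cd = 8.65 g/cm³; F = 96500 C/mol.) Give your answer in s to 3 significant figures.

Plated area = 2 × 3.16 × 8.51 = 53.78 cm²
Volume = 53.78 × 25.6×10⁻⁴ cm = 0.1377 cm³
m(Cd) = 0.1377 × 8.65 = 1.191 g
n(Cd) = 1.191 / 112.41 = 0.01060 mol; n(e⁻) = 2 × 0.01060 = 0.02120 mol
Q = 0.02120 × 96500 / 0.895 = 2286 C
t = 2286 / 16.6 = 137.7 s

138 s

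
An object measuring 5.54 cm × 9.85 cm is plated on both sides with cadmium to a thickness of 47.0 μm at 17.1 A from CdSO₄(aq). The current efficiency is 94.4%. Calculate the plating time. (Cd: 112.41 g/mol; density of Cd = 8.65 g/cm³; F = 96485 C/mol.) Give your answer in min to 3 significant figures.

7.86 min

Plated area = 2 × 5.54 × 9.85 = 109.1 cm²
Volume = 109.1 × 47.0×10⁻⁴ cm = 0.5128 cm³
m(Cd) = 0.5128 × 8.65 = 4.436 g
n(Cd) = 4.436 / 112.41 = 0.03946 mol; n(e⁻) = 2 × 0.03946 = 0.07892 mol
Q = 0.07892 × 96485 / 0.944 = 8066 C
t = 8066 / 17.1 = 471.7 s = 7.86 min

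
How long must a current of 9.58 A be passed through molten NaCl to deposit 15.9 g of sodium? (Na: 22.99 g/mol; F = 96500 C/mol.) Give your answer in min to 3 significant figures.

n(Na) = 15.9 / 22.99 = 0.6916 mol
Na⁺ + e⁻ → Na, so n(e⁻) = 0.6916 mol
Q = 0.6916 × 96500 = 66740 C
t = Q / I = 66740 / 9.58 = 6967 s = 116 min

116 min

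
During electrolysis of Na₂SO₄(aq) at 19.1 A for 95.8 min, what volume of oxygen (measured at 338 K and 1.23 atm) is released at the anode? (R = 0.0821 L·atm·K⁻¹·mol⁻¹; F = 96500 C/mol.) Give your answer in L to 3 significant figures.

Q = It = 19.1 × 5748 = 1.098×10^5 C
Moles of electrons = 1.098×10^5 / 96500 = 1.138 mol
2H₂O → O₂ + 4H⁺ + 4e⁻, so n(O₂) = 1.138 / 4 = 0.2845 mol
V = nRT/P = 0.2845 × 0.0821 × 338 / 1.23 = 6.419 L

6.42 L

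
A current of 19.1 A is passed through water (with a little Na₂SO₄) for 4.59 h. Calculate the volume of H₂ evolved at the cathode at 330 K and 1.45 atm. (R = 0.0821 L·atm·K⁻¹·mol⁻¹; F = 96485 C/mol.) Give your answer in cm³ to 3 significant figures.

30600 cm³

Q = It = 19.1 × 16524 = 3.156×10^5 C
n(e⁻) = 3.156×10^5 / 96485 = 3.271 mol
2H⁺ + 2e⁻ → H₂, so n(H₂) = 3.271 / 2 = 1.636 mol
V = nRT/P = 1.636 × 0.0821 × 330 / 1.45 = 30.57 L
= 30600 cm³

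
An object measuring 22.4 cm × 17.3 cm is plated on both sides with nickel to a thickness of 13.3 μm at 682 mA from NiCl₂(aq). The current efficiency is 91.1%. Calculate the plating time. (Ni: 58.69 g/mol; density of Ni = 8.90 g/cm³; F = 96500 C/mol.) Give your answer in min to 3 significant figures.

Plated area = 2 × 22.4 × 17.3 = 775.0 cm²
Volume = 775.0 × 13.3×10⁻⁴ cm = 1.031 cm³
m(Ni) = 1.031 × 8.90 = 9.176 g
n(Ni) = 9.176 / 58.69 = 0.1563 mol; n(e⁻) = 2 × 0.1563 = 0.3126 mol
Q = 0.3126 × 96500 / 0.911 = 33110 C
t = 33110 / 0.682 = 48550 s = 809 min

809 min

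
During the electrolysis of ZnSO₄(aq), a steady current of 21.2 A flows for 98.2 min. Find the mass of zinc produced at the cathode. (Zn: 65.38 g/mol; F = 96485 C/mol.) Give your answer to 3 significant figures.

Charge passed = 21.2 × 5892 = 1.249×10^5 C
n(e⁻) = Q/F = 1.249×10^5/96485 = 1.295 mol
Zn²⁺ + 2e⁻ → Zn, so n(Zn) = 1.295 / 2 = 0.6475 mol
m = 0.6475 × 65.38 = 42.3 g

42.3 g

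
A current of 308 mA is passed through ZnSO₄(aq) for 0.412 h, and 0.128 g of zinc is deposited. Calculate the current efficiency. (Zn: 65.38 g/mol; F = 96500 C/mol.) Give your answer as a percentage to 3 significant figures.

82.7%

Q = 0.308 × 1483.2 = 456.8 C
n(e⁻) = 456.8 / 96500 = 0.004734 mol
Zn²⁺ + 2e⁻ → Zn, so theoretical n(Zn) = 0.002367 mol → 0.1548 g
Efficiency = 0.128 / 0.1548 = 0.8269 = 82.7%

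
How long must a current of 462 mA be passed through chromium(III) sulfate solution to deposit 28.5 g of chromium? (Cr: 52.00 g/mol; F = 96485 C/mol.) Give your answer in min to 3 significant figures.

5720 min

n(Cr) = 28.5 / 52.00 = 0.5481 mol
Cr³⁺ + 3e⁻ → Cr, so n(e⁻) = 3 × 0.5481 = 1.644 mol
Q = 1.644 × 96485 = 1.586×10^5 C
t = Q / I = 1.586×10^5 / 0.462 = 3.433×10^5 s = 5720 min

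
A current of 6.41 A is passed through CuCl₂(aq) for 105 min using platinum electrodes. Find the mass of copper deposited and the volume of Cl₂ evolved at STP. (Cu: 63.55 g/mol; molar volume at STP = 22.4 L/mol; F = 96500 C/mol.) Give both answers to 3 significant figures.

13.3 g Cu; 4.69 L Cl₂

Q = 6.41 × 6300 = 40380 C; n(e⁻) = 40380 / 96500 = 0.4184 mol
Cathode: Cu²⁺ + 2e⁻ → Cu → n(Cu) = 0.4184/2 = 0.2092 mol → 13.3 g
Anode: 2Cl⁻ → Cl₂ + 2e⁻ → n(Cl₂) = 0.4184/2 = 0.2092 mol → 4.69 L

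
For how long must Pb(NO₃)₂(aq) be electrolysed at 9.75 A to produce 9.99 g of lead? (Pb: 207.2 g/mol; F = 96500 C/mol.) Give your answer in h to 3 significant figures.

n(Pb) = 9.99 / 207.2 = 0.04821 mol
Pb²⁺ + 2e⁻ → Pb, so n(e⁻) = 2 × 0.04821 = 0.09642 mol
Q = 0.09642 × 96500 = 9305 C
t = Q / I = 9305 / 9.75 = 954.4 s = 0.265 h

0.265 h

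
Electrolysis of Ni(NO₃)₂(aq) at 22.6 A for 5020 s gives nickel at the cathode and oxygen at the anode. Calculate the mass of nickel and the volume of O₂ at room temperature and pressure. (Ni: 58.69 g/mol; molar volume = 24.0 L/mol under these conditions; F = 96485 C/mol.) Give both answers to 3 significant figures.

Q = 22.6 × 5020 = 1.135×10^5 C; n(e⁻) = 1.135×10^5 / 96485 = 1.176 mol
Cathode: Ni²⁺ + 2e⁻ → Ni → n(Ni) = 1.176/2 = 0.5880 mol → 34.5 g
Anode: 2H₂O → O₂ + 4H⁺ + 4e⁻ → n(O₂) = 1.176/4 = 0.2940 mol → 7.06 L

34.5 g Ni; 7.06 L O₂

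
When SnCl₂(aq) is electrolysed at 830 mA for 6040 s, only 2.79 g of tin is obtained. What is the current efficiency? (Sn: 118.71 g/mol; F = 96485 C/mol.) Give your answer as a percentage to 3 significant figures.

Q = 0.830 × 6040 = 5013 C
n(e⁻) = 5013 / 96485 = 0.05196 mol
Sn²⁺ + 2e⁻ → Sn, so theoretical n(Sn) = 0.02598 mol → 3.084 g
Efficiency = 2.79 / 3.084 = 0.9047 = 90.5%

90.5%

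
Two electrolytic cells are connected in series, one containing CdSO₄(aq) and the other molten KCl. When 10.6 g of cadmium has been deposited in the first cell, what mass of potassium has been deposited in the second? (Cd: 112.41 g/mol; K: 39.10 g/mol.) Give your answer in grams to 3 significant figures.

n(Cd) = 10.6 / 112.41 = 0.09430 mol
Cd²⁺ + 2e⁻ → Cd, so n(e⁻) = 2 × 0.09430 = 0.1886 mol
Same current for the same time ⇒ same n(e⁻) = 0.1886 mol in both cells.
K⁺ + e⁻ → K, so n(K) = 0.1886 mol
m(K) = 0.1886 × 39.10 = 7.37 g

7.37 g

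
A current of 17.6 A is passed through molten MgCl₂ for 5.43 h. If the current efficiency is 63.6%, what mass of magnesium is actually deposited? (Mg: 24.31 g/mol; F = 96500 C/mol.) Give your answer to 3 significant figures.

27.6 g

Q = 17.6 × 19548 = 3.440×10^5 C
n(e⁻) = 3.440×10^5 / 96500 = 3.565 mol
Mg²⁺ + 2e⁻ → Mg, so theoretical m(Mg) = 1.783 × 24.31 = 43.34 g
Actual mass = 63.6% × 43.34 = 27.6 g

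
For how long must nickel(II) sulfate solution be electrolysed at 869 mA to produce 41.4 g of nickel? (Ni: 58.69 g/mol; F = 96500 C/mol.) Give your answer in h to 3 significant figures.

n(Ni) = 41.4 / 58.69 = 0.7054 mol
Ni²⁺ + 2e⁻ → Ni, so n(e⁻) = 2 × 0.7054 = 1.411 mol
Q = 1.411 × 96500 = 1.362×10^5 C
t = Q / I = 1.362×10^5 / 0.869 = 1.567×10^5 s = 43.5 h

43.5 h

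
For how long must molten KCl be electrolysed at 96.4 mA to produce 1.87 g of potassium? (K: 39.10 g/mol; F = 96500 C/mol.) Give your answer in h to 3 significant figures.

n(K) = 1.87 / 39.10 = 0.04783 mol
K⁺ + e⁻ → K, so n(e⁻) = 0.04783 mol
Q = 0.04783 × 96500 = 4616 C
t = Q / I = 4616 / 0.0964 = 47880 s = 13.3 h

13.3 h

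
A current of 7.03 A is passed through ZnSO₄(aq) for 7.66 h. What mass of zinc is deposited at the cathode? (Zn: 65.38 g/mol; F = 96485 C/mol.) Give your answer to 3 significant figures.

Q = 7.03 A × 27576 s = 1.939×10^5 C
Moles of electrons = 1.939×10^5 / 96485 = 2.010 mol
Zn²⁺ + 2e⁻ → Zn, so n(Zn) = 2.010 / 2 = 1.005 mol
m = 1.005 × 65.38 = 65.7 g

65.7 g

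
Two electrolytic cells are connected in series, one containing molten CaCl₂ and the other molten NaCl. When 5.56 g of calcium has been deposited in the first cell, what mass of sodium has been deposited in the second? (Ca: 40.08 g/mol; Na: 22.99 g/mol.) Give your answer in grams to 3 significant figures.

n(Ca) = 5.56 / 40.08 = 0.1387 mol
Ca²⁺ + 2e⁻ → Ca, so n(e⁻) = 2 × 0.1387 = 0.2774 mol
Same current for the same time ⇒ same n(e⁻) = 0.2774 mol in both cells.
Na⁺ + e⁻ → Na, so n(Na) = 0.2774 mol
m(Na) = 0.2774 × 22.99 = 6.38 g

6.38 g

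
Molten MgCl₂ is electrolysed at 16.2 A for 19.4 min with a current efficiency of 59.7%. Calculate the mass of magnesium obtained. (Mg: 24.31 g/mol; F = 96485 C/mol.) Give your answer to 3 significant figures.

1.42 g

Q = 16.2 × 1164 = 18860 C
n(e⁻) = 18860 / 96485 = 0.1955 mol
Mg²⁺ + 2e⁻ → Mg, so theoretical m(Mg) = 0.09775 × 24.31 = 2.376 g
Actual mass = 59.7% × 2.376 = 1.42 g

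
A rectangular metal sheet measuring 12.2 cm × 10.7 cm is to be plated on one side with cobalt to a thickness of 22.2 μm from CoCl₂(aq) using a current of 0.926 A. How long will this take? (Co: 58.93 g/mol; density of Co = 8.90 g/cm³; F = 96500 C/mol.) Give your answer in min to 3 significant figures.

152 min

Plated area = 12.2 × 10.7 = 130.5 cm²
Volume = 130.5 × 22.2×10⁻⁴ cm = 0.2897 cm³
m(Co) = 0.2897 × 8.90 = 2.578 g
n(Co) = 2.578 / 58.93 = 0.04375 mol; n(e⁻) = 2 × 0.04375 = 0.08750 mol
Q = 0.08750 × 96500 = 8444 C
t = 8444 / 0.926 = 9119 s = 152 min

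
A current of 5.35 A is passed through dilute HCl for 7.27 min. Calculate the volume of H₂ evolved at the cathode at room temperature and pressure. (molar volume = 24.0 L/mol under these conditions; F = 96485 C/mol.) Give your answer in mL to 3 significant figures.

Q = 5.35 A × 436.2 s = 2334 C
Moles of electrons = 2334 / 96485 = 0.02419 mol
2H⁺ + 2e⁻ → H₂, so n(H₂) = 0.02419 / 2 = 0.01210 mol
V = 0.01210 × 24.0 = 0.2904 L
= 290 mL

290 mL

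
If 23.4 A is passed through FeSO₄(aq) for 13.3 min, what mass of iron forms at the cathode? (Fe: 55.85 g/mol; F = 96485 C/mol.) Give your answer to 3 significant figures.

5.40 g

Charge passed = 23.4 × 798 = 18670 C
n(e⁻) = Q/F = 18670/96485 = 0.1935 mol
Fe²⁺ + 2e⁻ → Fe, so n(Fe) = 0.1935 / 2 = 0.09675 mol
m = 0.09675 × 55.85 = 5.40 g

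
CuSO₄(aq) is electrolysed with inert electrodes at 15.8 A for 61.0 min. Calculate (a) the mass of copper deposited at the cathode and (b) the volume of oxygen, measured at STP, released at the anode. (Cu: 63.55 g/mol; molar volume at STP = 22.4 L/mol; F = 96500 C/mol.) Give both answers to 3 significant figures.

Q = 15.8 × 3660 = 57830 C; n(e⁻) = 57830 / 96500 = 0.5993 mol
Cathode: Cu²⁺ + 2e⁻ → Cu → n(Cu) = 0.5993/2 = 0.2997 mol → 19.0 g
Anode: 2H₂O → O₂ + 4H⁺ + 4e⁻ → n(O₂) = 0.5993/4 = 0.1498 mol → 3.36 L

19.0 g Cu; 3.36 L O₂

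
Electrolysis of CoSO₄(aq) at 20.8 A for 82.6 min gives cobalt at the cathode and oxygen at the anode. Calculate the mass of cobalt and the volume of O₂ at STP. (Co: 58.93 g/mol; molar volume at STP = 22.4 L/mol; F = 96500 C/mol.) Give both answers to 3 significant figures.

Q = 20.8 × 4956 = 1.031×10^5 C; n(e⁻) = 1.031×10^5 / 96500 = 1.068 mol
Cathode: Co²⁺ + 2e⁻ → Co → n(Co) = 1.068/2 = 0.5340 mol → 31.5 g
Anode: 2H₂O → O₂ + 4H⁺ + 4e⁻ → n(O₂) = 1.068/4 = 0.2670 mol → 5.98 L

31.5 g Co; 5.98 L O₂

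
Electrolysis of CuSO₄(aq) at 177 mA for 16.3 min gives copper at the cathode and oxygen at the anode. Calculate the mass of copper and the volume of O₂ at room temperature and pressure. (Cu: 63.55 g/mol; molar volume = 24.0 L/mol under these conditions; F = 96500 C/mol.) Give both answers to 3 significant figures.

0.0570 g Cu; 0.0108 L O₂

Q = 0.177 × 978 = 173.1 C; n(e⁻) = 173.1 / 96500 = 0.001794 mol
Cathode: Cu²⁺ + 2e⁻ → Cu → n(Cu) = 0.001794/2 = 8.970×10^-4 mol → 0.0570 g
Anode: 2H₂O → O₂ + 4H⁺ + 4e⁻ → n(O₂) = 0.001794/4 = 4.485×10^-4 mol → 0.0108 L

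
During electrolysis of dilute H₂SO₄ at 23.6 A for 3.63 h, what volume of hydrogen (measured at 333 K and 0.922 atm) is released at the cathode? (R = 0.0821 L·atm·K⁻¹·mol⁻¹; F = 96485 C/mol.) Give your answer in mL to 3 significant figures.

47400 mL

Q = It = 23.6 × 13068 = 3.084×10^5 C
Moles of electrons = 3.084×10^5 / 96485 = 3.196 mol
2H⁺ + 2e⁻ → H₂, so n(H₂) = 3.196 / 2 = 1.598 mol
V = nRT/P = 1.598 × 0.0821 × 333 / 0.922 = 47.38 L
= 47400 mL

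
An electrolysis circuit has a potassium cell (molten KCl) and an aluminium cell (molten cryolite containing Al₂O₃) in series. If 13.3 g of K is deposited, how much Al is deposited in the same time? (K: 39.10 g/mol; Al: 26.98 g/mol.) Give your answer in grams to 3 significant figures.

n(K) = 13.3 / 39.10 = 0.3402 mol
K⁺ + e⁻ → K, so n(e⁻) = 0.3402 mol
In series, the same 0.3402 mol of electrons flows through the second cell.
Al³⁺ + 3e⁻ → Al, so n(Al) = 0.3402 / 3 = 0.1134 mol
m(Al) = 0.1134 × 26.98 = 3.06 g

3.06 g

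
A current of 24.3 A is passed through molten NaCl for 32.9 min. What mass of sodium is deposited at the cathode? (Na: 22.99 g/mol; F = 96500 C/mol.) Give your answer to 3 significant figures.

Q = It = 24.3 × 1974 = 47970 C
n(e⁻) = 47970 / 96500 = 0.4971 mol
Na⁺ + e⁻ → Na, so n(Na) = 0.4971 mol
m = 0.4971 × 22.99 = 11.4 g

11.4 g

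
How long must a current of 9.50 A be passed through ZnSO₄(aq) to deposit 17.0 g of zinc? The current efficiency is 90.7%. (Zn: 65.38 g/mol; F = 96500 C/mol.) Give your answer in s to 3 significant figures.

n(Zn) = 17.0 / 65.38 = 0.2600 mol
Zn²⁺ + 2e⁻ → Zn, so n(e⁻) = 2 × 0.2600 = 0.5200 mol
Q = 0.5200 × 96500 / 0.907 = 55330 C
t = Q / I = 55330 / 9.50 = 5824 s

5820 s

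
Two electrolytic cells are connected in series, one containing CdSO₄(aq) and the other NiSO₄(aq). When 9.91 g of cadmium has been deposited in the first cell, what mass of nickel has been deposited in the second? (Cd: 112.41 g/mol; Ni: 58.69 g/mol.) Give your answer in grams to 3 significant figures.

5.17 g

n(Cd) = 9.91 / 112.41 = 0.08816 mol
Cd²⁺ + 2e⁻ → Cd, so n(e⁻) = 2 × 0.08816 = 0.1763 mol
The cells are in series, so the same charge (and hence the same n(e⁻) = 0.1763 mol) passes through both.
Ni²⁺ + 2e⁻ → Ni, so n(Ni) = 0.1763 / 2 = 0.08815 mol
m(Ni) = 0.08815 × 58.69 = 5.17 g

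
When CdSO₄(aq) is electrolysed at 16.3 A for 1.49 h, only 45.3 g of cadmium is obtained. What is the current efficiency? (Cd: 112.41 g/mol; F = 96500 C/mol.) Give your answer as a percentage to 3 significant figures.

Q = 16.3 × 5364 = 87430 C
n(e⁻) = 87430 / 96500 = 0.9060 mol
Cd²⁺ + 2e⁻ → Cd, so theoretical n(Cd) = 0.4530 mol → 50.92 g
Efficiency = 45.3 / 50.92 = 0.8896 = 89.0%

89.0%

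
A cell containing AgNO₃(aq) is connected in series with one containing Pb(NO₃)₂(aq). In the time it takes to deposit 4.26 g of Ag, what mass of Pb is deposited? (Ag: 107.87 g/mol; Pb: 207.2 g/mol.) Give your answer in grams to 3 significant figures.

n(Ag) = 4.26 / 107.87 = 0.03949 mol
Ag⁺ + e⁻ → Ag, so n(e⁻) = 0.03949 mol
The cells are in series, so the same charge (and hence the same n(e⁻) = 0.03949 mol) passes through both.
Pb²⁺ + 2e⁻ → Pb, so n(Pb) = 0.03949 / 2 = 0.01975 mol
m(Pb) = 0.01975 × 207.2 = 4.09 g

4.09 g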